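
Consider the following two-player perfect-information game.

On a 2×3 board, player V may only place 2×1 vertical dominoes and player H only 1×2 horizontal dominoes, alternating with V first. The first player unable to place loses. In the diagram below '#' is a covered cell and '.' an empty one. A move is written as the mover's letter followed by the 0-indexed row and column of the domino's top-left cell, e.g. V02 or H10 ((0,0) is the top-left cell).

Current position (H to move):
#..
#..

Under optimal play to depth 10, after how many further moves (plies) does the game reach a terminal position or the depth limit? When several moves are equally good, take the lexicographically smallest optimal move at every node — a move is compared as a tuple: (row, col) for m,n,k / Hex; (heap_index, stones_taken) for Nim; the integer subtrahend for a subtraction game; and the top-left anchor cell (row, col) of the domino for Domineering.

[#../#..] H move#1: H01:+1/###/#..*, H11:+1/#../###
[###/#..] end (terminal -1, V#2); searched #../#.. to 10

PV length from [#../#..]: 1 ply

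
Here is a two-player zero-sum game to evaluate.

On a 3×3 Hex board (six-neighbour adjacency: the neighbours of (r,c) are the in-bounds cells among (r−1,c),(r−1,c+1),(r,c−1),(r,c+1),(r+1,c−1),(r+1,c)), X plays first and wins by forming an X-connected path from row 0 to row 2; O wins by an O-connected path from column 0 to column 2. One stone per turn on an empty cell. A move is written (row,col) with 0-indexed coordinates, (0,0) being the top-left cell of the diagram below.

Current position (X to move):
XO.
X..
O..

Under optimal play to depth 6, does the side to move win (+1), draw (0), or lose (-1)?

ply 1, X at XO./X../O.. | (0,2)=-1→XOX/X../O..; (1,1)=-1→XO./XX./O..; (1,2)=+1→XO./X.X/O..*; (2,1)=-1→XO./X../OX.; (2,2)=-1→XO./X../O.X
ply 2, O at XO./X.X/O.. | (0,2)=-1→XOO/X.X/O..*; (1,1)=-1→XO./XOX/O..; (2,1)=-1→XO./X.X/OO.; (2,2)=-1→XO./X.X/O.O
ply 3, X at XOO/X.X/O.. | (1,1)=+1→XOO/XXX/O..*; (2,1)=-1→XOO/X.X/OX.; (2,2)=-1→XOO/X.X/O.X
ply 4, O at XOO/XXX/O.. | (2,1)=-1→XOO/XXX/OO.*; (2,2)=-1→XOO/XXX/O.O
ply 5, X at XOO/XXX/OO. | (2,2)=+1→XOO/XXX/OOX*
ply 6: XOO/XXX/OOX is terminal -1 (O); from XO./X../O.. depth 6

value(XO./X../O.., X) = +1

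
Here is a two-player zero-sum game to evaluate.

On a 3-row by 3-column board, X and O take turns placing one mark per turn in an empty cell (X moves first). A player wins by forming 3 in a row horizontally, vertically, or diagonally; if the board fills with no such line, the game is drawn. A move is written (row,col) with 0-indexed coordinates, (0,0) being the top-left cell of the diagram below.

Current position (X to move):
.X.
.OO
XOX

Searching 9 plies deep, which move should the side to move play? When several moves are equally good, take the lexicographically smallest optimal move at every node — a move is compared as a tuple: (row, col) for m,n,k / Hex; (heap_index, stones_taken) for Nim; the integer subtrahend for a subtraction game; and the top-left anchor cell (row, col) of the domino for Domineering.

p1 X@[.X./.OO/XOX]: (0,0)[XX./.OO/XOX]-1 (0,2)[.XX/.OO/XOX]-1 (1,0)[.X./XOO/XOX]+0*
p2 O@[.X./XOO/XOX]: (0,0)[OX./XOO/XOX]+0* (0,2)[.XO/XOO/XOX]-1
p3 X@[OX./XOO/XOX]: (0,2)[OXX/XOO/XOX]+0*
p4 O@[OXX/XOO/XOX] terminal +0; root [.X./.OO/XOX] d9

X's best at [.X./.OO/XOX]: (1,0)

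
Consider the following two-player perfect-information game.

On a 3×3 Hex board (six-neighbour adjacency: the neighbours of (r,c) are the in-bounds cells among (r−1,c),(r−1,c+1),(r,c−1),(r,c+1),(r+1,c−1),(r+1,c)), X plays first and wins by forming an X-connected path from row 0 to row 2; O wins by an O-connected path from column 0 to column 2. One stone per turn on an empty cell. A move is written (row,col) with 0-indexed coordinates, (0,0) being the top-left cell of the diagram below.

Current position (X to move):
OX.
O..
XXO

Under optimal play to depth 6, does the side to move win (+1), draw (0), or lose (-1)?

p1 X@[OX./O../XXO]: (0,2)[OXX/O../XXO]+1* (1,1)[OX./OX./XXO]+1 (1,2)[OX./O.X/XXO]+1
p2 O@[OXX/O../XXO]: (1,1)[OXX/OO./XXO]-1* (1,2)[OXX/O.O/XXO]-1
p3 X@[OXX/OO./XXO]: (1,2)[OXX/OOX/XXO]+1*
p4 O@[OXX/OOX/XXO] terminal -1; root [OX./O../XXO] d6

value(OX./O../XXO, X) = +1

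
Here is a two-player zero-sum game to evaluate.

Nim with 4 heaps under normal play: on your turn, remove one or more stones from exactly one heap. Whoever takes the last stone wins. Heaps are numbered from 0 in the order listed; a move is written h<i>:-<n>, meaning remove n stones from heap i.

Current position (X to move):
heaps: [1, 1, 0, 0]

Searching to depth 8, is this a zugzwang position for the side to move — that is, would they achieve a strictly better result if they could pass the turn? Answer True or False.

zugzwang((1,1,0,0), X) = True

p1 X@[(1,1,0,0)]: h0:-1[(0,1,0,0)]-1* h1:-1[(1,0,0,0)]-1
p2 O@[(0,1,0,0)]: h1:-1[(0,0,0,0)]+1*
p3 X@[(0,0,0,0)] terminal -1; root [(1,1,0,0)] d8
pass branch (O moves first from the same position):
  | p1 O@[(1,1,0,0)]: h0:-1[(0,1,0,0)]-1* h1:-1[(1,0,0,0)]-1
  | p2 X@[(0,1,0,0)]: h1:-1[(0,0,0,0)]+1*
  | p3 O@[(0,0,0,0)] terminal -1; root [(1,1,0,0)] d8
X moving scores -1; X passing scores +1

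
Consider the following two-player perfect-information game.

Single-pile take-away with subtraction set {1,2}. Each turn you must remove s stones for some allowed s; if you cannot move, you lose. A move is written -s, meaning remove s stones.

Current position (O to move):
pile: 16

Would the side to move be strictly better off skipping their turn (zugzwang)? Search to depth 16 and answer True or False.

[16] O move#1: -1:+1/15*, -2:-1/14
[15] X move#2: -1:-1/14*, -2:-1/13
[14] O move#3: -1:-1/13, -2:+1/12*
[12] X move#4: -1:-1/11*, -2:-1/10
[11] O move#5: -1:-1/10, -2:+1/9*
[9] X move#6: -1:-1/8*, -2:-1/7
[8] O move#7: -1:-1/7, -2:+1/6*
[6] X move#8: -1:-1/5*, -2:-1/4
[5] O move#9: -1:-1/4, -2:+1/3*
[3] X move#10: -1:-1/2*, -2:-1/1
[2] O move#11: -1:-1/1, -2:+1/0*
[0] end (terminal -1, X#12); searched 16 to 16
if O skipped the turn, X would face:
~ [16] X move#1: -1:+1/15*, -2:-1/14
~ [15] O move#2: -1:-1/14*, -2:-1/13
~ [14] X move#3: -1:-1/13, -2:+1/12*
~ [12] O move#4: -1:-1/11*, -2:-1/10
~ [11] X move#5: -1:-1/10, -2:+1/9*
~ [9] O move#6: -1:-1/8*, -2:-1/7
~ [8] X move#7: -1:-1/7, -2:+1/6*
~ [6] O move#8: -1:-1/5*, -2:-1/4
~ [5] X move#9: -1:-1/4, -2:+1/3*
~ [3] O move#10: -1:-1/2*, -2:-1/1
~ [2] X move#11: -1:-1/1, -2:+1/0*
~ [0] end (terminal -1, O#12); searched 16 to 16
compare (O): move=+1 vs pass=-1

zugzwang(16, O) = False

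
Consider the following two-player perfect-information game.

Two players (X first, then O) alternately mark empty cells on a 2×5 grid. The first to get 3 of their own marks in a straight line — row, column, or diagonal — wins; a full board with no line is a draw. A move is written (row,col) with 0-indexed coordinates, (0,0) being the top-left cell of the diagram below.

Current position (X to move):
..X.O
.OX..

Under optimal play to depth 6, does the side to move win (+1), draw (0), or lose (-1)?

value(..X.O/.OX.., X) = +1

[..X.O/.OX..] X move#1: (0,0):+0/X.X.O/.OX.., (0,1):+1/.XX.O/.OX..*, (0,3):+0/..XXO/.OX.., (1,0):+0/..X.O/XOX.., (1,3):+1/..X.O/.OXX., (1,4):+1/..X.O/.OX.X
[.XX.O/.OX..] O move#2: (0,0):-1/OXX.O/.OX..*, (0,3):-1/.XXOO/.OX.., (1,0):-1/.XX.O/OOX.., (1,3):-1/.XX.O/.OXO., (1,4):-1/.XX.O/.OX.O
[OXX.O/.OX..] X move#3: (0,3):+1/OXXXO/.OX..*, (1,0):+0/OXX.O/XOX.., (1,3):+1/OXX.O/.OXX., (1,4):+1/OXX.O/.OX.X
[OXXXO/.OX..] end (terminal -1, O#4); searched ..X.O/.OX.. to 6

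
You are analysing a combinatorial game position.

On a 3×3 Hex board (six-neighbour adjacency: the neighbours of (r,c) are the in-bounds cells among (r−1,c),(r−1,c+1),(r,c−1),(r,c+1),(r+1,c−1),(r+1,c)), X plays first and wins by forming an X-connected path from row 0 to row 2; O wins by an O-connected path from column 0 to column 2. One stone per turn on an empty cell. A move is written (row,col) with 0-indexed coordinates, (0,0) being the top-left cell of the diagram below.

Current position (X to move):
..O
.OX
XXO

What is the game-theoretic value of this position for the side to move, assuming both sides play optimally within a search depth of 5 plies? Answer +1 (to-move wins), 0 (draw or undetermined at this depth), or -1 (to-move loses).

p1 X@[..O/.OX/XXO]: (0,0)[X.O/.OX/XXO]-1 (0,1)[.XO/.OX/XXO]-1 (1,0)[..O/XOX/XXO]+1*
p2 O@[..O/XOX/XXO]: (0,0)[O.O/XOX/XXO]-1* (0,1)[.OO/XOX/XXO]-1
p3 X@[O.O/XOX/XXO]: (0,1)[OXO/XOX/XXO]+1*
p4 O@[OXO/XOX/XXO] terminal -1; root [..O/.OX/XXO] d5

value(..O/.OX/XXO, X) = +1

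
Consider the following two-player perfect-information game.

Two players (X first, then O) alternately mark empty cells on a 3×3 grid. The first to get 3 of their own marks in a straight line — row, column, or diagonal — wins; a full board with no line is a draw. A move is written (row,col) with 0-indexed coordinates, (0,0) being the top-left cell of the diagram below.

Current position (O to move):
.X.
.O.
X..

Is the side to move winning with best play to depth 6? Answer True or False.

ply 1, O at .X./.O./X.. | (0,0)=+0→OX./.O./X..*; (0,2)=+0→.XO/.O./X..; (1,0)=+0→.X./OO./X..; (1,2)=+0→.X./.OO/X..; (2,1)=-1→.X./.O./XO.; (2,2)=-1→.X./.O./X.O
ply 2, X at OX./.O./X.. | (0,2)=-1→OXX/.O./X..; (1,0)=-1→OX./XO./X..; (1,2)=-1→OX./.OX/X..; (2,1)=-1→OX./.O./XX.; (2,2)=+0→OX./.O./X.X*
ply 3, O at OX./.O./X.X | (0,2)=-1→OXO/.O./X.X; (1,0)=-1→OX./OO./X.X; (1,2)=-1→OX./.OO/X.X; (2,1)=+0→OX./.O./XOX*
ply 4, X at OX./.O./XOX | (0,2)=+0→OXX/.O./XOX*; (1,0)=+0→OX./XO./XOX; (1,2)=+0→OX./.OX/XOX
ply 5, O at OXX/.O./XOX | (1,0)=-1→OXX/OO./XOX; (1,2)=+0→OXX/.OO/XOX*
ply 6, X at OXX/.OO/XOX | (1,0)=+0→OXX/XOO/XOX*
ply 7: OXX/XOO/XOX is terminal +0 (O); from .X./.O./X.. depth 6

O winning at [.X./.O./X..]: False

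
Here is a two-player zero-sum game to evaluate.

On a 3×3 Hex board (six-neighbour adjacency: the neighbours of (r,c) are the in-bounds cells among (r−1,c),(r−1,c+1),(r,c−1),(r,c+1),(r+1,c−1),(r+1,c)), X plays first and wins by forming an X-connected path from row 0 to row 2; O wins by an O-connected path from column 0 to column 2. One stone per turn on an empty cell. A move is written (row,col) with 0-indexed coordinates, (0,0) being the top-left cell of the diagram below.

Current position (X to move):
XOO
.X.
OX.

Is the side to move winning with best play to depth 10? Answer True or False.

[XOO/.X./OX.] X move#1: (1,0):+1/XOO/XX./OX.*, (1,2):-1/XOO/.XX/OX., (2,2):-1/XOO/.X./OXX
[XOO/XX./OX.] end (terminal -1, O#2); searched XOO/.X./OX. to 10

X winning at [XOO/.X./OX.]: True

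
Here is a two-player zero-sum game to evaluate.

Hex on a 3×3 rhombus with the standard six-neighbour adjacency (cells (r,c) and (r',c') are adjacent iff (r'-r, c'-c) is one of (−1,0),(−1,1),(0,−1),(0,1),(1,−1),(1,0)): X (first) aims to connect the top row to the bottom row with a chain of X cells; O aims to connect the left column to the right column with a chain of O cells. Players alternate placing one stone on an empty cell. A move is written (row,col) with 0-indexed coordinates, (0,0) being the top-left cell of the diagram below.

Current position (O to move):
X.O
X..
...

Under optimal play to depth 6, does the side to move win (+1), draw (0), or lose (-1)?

[X.O/X../...] O move#1: (0,1):-1/XOO/X../..., (1,1):-1/X.O/XO./..., (1,2):-1/X.O/X.O/..., (2,0):+1/X.O/X../O..*, (2,1):-1/X.O/X../.O., (2,2):-1/X.O/X../..O
[X.O/X../O..] X move#2: (0,1):-1/XXO/X../O..*, (1,1):-1/X.O/XX./O.., (1,2):-1/X.O/X.X/O.., (2,1):-1/X.O/X../OX., (2,2):-1/X.O/X../O.X
[XXO/X../O..] O move#3: (1,1):+1/XXO/XO./O..*, (1,2):+1/XXO/X.O/O.., (2,1):+1/XXO/X../OO., (2,2):+1/XXO/X../O.O
[XXO/XO./O..] end (terminal -1, X#4); searched X.O/X../... to 6

value(X.O/X../..., O) = +1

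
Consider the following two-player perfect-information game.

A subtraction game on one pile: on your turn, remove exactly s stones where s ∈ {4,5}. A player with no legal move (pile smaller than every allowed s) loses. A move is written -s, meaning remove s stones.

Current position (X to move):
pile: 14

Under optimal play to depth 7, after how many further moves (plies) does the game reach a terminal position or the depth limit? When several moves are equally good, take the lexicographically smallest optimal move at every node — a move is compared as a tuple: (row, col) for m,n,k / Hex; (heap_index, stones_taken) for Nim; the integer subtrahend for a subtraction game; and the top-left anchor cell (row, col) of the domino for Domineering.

p1 X@[14]: -4[10]+1* -5[9]+1
p2 O@[10]: -4[6]-1* -5[5]-1
p3 X@[6]: -4[2]+1* -5[1]+1
p4 O@[2] terminal -1; root [14] d7

PV length from [14]: 3 plies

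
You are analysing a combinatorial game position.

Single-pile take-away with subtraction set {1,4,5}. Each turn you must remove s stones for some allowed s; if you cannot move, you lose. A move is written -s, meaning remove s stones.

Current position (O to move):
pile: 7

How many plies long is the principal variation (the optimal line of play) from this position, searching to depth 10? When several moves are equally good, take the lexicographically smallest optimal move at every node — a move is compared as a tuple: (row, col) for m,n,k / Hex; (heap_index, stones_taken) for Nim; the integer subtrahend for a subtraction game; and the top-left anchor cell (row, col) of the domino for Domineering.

PV length from [7]: 3 plies

ply 1, O at 7 | -1=-1→6; -4=-1→3; -5=+1→2*
ply 2, X at 2 | -1=-1→1*
ply 3, O at 1 | -1=+1→0*
ply 4: 0 is terminal -1 (X); from 7 depth 10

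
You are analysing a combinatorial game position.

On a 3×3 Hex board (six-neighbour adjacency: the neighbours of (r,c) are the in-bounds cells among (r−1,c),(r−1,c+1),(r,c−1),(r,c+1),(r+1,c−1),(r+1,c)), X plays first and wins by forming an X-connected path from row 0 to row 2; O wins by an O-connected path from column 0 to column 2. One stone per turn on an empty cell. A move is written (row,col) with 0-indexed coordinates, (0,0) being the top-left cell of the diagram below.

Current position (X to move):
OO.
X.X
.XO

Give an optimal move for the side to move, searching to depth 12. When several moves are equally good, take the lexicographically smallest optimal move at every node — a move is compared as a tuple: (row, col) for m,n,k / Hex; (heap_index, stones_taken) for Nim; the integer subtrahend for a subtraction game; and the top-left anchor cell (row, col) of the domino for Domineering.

X's best at [OO./X.X/.XO]: (0,2)

[OO./X.X/.XO] X move#1: (0,2):+1/OOX/X.X/.XO*, (1,1):-1/OO./XXX/.XO, (2,0):-1/OO./X.X/XXO
[OOX/X.X/.XO] end (terminal -1, O#2); searched OO./X.X/.XO to 12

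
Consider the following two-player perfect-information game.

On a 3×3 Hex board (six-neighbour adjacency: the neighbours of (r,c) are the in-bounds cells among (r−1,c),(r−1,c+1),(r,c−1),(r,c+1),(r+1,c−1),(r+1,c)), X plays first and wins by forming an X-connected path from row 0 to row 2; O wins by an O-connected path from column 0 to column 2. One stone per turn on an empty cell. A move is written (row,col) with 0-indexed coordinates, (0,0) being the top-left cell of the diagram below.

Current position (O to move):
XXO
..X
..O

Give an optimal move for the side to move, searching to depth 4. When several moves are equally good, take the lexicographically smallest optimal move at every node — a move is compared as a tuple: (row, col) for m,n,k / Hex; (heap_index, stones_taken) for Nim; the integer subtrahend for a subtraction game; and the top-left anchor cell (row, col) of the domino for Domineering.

p1 O@[XXO/..X/..O]: (1,0)[XXO/O.X/..O]-1 (1,1)[XXO/.OX/..O]+1* (2,0)[XXO/..X/O.O]+1 (2,1)[XXO/..X/.OO]-1
p2 X@[XXO/.OX/..O]: (1,0)[XXO/XOX/..O]-1* (2,0)[XXO/.OX/X.O]-1 (2,1)[XXO/.OX/.XO]-1
p3 O@[XXO/XOX/..O]: (2,0)[XXO/XOX/O.O]+1* (2,1)[XXO/XOX/.OO]-1
p4 X@[XXO/XOX/O.O] terminal -1; root [XXO/..X/..O] d4

O's best at [XXO/..X/..O]: (1,1)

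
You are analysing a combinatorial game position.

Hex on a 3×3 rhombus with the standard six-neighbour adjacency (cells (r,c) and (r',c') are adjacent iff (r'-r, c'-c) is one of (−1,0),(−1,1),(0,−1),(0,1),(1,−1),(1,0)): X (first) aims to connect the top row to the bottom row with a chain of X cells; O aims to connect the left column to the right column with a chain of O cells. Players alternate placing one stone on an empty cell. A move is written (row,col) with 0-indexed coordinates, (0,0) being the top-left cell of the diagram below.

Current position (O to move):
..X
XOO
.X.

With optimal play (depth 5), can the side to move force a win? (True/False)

ply 1, O at ..X/XOO/.X. | (0,0)=+1→O.X/XOO/.X.*; (0,1)=+1→.OX/XOO/.X.; (2,0)=+1→..X/XOO/OX.; (2,2)=-1→..X/XOO/.XO
ply 2, X at O.X/XOO/.X. | (0,1)=-1→OXX/XOO/.X.*; (2,0)=-1→O.X/XOO/XX.; (2,2)=-1→O.X/XOO/.XX
ply 3, O at OXX/XOO/.X. | (2,0)=+1→OXX/XOO/OX.*; (2,2)=-1→OXX/XOO/.XO
ply 4: OXX/XOO/OX. is terminal -1 (X); from ..X/XOO/.X. depth 5

O winning at [..X/XOO/.X.]: True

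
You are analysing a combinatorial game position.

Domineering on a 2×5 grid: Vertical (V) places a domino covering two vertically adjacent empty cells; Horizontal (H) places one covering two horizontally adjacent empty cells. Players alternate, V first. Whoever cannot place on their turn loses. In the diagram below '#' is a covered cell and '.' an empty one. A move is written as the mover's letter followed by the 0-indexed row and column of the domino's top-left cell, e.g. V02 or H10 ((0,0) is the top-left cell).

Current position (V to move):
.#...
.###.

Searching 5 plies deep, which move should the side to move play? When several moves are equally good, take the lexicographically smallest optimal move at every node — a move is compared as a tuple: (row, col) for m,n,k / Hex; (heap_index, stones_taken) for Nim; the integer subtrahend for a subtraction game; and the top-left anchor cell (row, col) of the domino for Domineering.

p1 V@[.#.../.###.]: V00[##.../####.]-1 V04[.#..#/.####]+1*
p2 H@[.#..#/.####]: H02[.####/.####]-1*
p3 V@[.####/.####]: V00[#####/#####]+1*
p4 H@[#####/#####] terminal -1; root [.#.../.###.] d5

V's best at [.#.../.###.]: V04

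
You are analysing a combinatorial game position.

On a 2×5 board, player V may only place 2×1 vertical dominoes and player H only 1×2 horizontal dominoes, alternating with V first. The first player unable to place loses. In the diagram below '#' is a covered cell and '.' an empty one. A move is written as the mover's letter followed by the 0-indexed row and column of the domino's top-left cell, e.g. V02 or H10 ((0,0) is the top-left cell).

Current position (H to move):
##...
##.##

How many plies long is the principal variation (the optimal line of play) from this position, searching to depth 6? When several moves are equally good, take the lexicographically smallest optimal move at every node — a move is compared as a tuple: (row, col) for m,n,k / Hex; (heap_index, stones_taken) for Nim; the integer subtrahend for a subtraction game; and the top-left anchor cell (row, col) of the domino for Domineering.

p1 H@[##.../##.##]: H02[####./##.##]+1* H03[##.##/##.##]-1
p2 V@[####./##.##] terminal -1; root [##.../##.##] d6

PV length from [##.../##.##]: 1 ply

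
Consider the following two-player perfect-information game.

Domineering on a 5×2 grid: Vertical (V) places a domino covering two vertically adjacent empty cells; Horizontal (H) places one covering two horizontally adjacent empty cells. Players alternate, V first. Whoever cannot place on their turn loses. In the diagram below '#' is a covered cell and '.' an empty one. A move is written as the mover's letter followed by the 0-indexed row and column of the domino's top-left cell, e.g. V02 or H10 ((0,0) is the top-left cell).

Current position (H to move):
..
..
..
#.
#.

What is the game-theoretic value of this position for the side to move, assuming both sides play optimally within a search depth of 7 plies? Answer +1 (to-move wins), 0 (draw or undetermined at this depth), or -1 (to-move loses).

ply 1, H at ../../../#./#. | H00=-1→##/../../#./#.; H10=+1→../##/../#./#.*; H20=-1→../../##/#./#.
ply 2, V at ../##/../#./#. | V21=-1→../##/.#/##/#.*; V31=-1→../##/../##/##
ply 3, H at ../##/.#/##/#. | H00=+1→##/##/.#/##/#.*
ply 4: ##/##/.#/##/#. is terminal -1 (V); from ../../../#./#. depth 7

value(../../../#./#., H) = +1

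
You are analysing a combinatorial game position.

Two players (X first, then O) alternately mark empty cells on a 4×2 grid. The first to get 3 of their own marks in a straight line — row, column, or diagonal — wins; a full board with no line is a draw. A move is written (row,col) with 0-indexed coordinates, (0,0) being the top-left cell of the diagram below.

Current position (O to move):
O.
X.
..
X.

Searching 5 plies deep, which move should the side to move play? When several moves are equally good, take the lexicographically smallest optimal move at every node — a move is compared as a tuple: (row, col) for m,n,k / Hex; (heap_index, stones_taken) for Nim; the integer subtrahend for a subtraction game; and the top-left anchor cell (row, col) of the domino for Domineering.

ply 1, O at O./X./../X. | (0,1)=-1→OO/X./../X.; (1,1)=-1→O./XO/../X.; (2,0)=+0→O./X./O./X.*; (2,1)=-1→O./X./.O/X.; (3,1)=-1→O./X./../XO
ply 2, X at O./X./O./X. | (0,1)=+0→OX/X./O./X.*; (1,1)=+0→O./XX/O./X.; (2,1)=+0→O./X./OX/X.; (3,1)=+0→O./X./O./XX
ply 3, O at OX/X./O./X. | (1,1)=+0→OX/XO/O./X.*; (2,1)=+0→OX/X./OO/X.; (3,1)=+0→OX/X./O./XO
ply 4, X at OX/XO/O./X. | (2,1)=+0→OX/XO/OX/X.*; (3,1)=+0→OX/XO/O./XX
ply 5, O at OX/XO/OX/X. | (3,1)=+0→OX/XO/OX/XO*
ply 6: OX/XO/OX/XO is terminal +0 (X); from O./X./../X. depth 5

O's best at [O./X./../X.]: (2,0)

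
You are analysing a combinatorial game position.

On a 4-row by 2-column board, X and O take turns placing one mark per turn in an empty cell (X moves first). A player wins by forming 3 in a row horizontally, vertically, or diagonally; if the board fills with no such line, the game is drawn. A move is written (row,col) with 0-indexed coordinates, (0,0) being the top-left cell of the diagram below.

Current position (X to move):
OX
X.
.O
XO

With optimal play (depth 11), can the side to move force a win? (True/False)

[OX/X./.O/XO] X move#1: (1,1):+0/OX/XX/.O/XO, (2,0):+1/OX/X./XO/XO*
[OX/X./XO/XO] end (terminal -1, O#2); searched OX/X./.O/XO to 11

X winning at [OX/X./.O/XO]: True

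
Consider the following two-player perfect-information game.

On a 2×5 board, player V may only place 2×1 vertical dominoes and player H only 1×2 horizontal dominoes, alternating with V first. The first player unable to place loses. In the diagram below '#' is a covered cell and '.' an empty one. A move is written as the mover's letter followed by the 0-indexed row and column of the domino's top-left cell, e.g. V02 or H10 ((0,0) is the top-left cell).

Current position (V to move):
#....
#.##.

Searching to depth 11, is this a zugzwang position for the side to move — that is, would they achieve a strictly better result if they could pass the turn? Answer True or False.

zugzwang(#..../#.##., V) = True

ply 1, V at #..../#.##. | V01=-1→##.../####.*; V04=-1→#...#/#.###
ply 2, H at ##.../####. | H02=-1→####./####.; H03=+1→##.##/####.*
ply 3: ##.##/####. is terminal -1 (V); from #..../#.##. depth 11
suppose V passes — search the same position with H to move:
pass> ply 1, H at #..../#.##. | H01=-1→###../#.##.*; H02=-1→#.##./#.##.; H03=-1→#..##/#.##.
pass> ply 2, V at ###../#.##. | V04=+1→###.#/#.###*
pass> ply 3: ###.#/#.### is terminal -1 (H); from #..../#.##. depth 11
for V: play -1, pass +1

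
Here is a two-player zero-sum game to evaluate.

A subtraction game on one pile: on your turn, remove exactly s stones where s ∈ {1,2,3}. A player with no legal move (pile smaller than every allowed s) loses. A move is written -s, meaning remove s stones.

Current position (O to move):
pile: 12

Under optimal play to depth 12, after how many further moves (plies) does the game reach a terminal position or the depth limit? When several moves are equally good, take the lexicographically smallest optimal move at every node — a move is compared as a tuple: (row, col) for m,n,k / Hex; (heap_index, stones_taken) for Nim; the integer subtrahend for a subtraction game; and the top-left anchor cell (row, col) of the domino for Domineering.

PV length from [12]: 6 plies

[12] O move#1: -1:-1/11*, -2:-1/10, -3:-1/9
[11] X move#2: -1:-1/10, -2:-1/9, -3:+1/8*
[8] O move#3: -1:-1/7*, -2:-1/6, -3:-1/5
[7] X move#4: -1:-1/6, -2:-1/5, -3:+1/4*
[4] O move#5: -1:-1/3*, -2:-1/2, -3:-1/1
[3] X move#6: -1:-1/2, -2:-1/1, -3:+1/0*
[0] end (terminal -1, O#7); searched 12 to 12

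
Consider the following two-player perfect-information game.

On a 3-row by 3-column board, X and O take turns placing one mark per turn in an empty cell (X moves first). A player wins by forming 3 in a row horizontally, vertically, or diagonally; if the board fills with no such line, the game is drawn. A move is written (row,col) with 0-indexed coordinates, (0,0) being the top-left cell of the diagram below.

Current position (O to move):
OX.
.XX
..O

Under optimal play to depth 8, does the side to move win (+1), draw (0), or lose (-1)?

value(OX./.XX/..O, O) = -1

[OX./.XX/..O] O move#1: (0,2):-1/OXO/.XX/..O*, (1,0):-1/OX./OXX/..O, (2,0):-1/OX./.XX/O.O, (2,1):-1/OX./.XX/.OO
[OXO/.XX/..O] X move#2: (1,0):+1/OXO/XXX/..O*, (2,0):+1/OXO/.XX/X.O, (2,1):+1/OXO/.XX/.XO
[OXO/XXX/..O] end (terminal -1, O#3); searched OX./.XX/..O to 8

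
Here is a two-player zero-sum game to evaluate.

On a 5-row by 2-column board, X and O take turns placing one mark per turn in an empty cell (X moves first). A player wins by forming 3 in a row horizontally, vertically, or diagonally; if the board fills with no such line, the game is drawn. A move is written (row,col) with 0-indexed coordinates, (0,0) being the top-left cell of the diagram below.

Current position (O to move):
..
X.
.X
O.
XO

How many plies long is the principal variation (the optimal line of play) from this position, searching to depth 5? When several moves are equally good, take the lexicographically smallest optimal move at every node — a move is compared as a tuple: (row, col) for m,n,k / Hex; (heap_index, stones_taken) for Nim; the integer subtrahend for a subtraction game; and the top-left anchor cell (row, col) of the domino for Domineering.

[../X./.X/O./XO] O move#1: (0,0):-1/O./X./.X/O./XO, (0,1):+0/.O/X./.X/O./XO*, (1,1):+0/../XO/.X/O./XO, (2,0):-1/../X./OX/O./XO, (3,1):+0/../X./.X/OO/XO
[.O/X./.X/O./XO] X move#2: (0,0):+0/XO/X./.X/O./XO*, (1,1):+0/.O/XX/.X/O./XO, (2,0):+0/.O/X./XX/O./XO, (3,1):+0/.O/X./.X/OX/XO
[XO/X./.X/O./XO] O move#3: (1,1):-1/XO/XO/.X/O./XO, (2,0):+0/XO/X./OX/O./XO*, (3,1):-1/XO/X./.X/OO/XO
[XO/X./OX/O./XO] X move#4: (1,1):+0/XO/XX/OX/O./XO*, (3,1):+0/XO/X./OX/OX/XO
[XO/XX/OX/O./XO] O move#5: (3,1):+0/XO/XX/OX/OO/XO*
[XO/XX/OX/OO/XO] end (terminal +0, X#6); searched ../X./.X/O./XO to 5

PV length from [../X./.X/O./XO]: 5 plies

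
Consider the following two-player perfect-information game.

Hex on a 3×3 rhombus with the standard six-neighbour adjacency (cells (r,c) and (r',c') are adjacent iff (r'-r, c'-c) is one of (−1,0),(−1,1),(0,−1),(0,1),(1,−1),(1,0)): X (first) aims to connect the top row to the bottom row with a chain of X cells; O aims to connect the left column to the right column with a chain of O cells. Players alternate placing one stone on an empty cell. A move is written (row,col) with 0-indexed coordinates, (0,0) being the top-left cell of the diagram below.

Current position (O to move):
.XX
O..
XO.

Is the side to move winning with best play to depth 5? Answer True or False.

O winning at [.XX/O../XO.]: True

ply 1, O at .XX/O../XO. | (0,0)=-1→OXX/O../XO.; (1,1)=+1→.XX/OO./XO.*; (1,2)=-1→.XX/O.O/XO.; (2,2)=-1→.XX/O../XOO
ply 2, X at .XX/OO./XO. | (0,0)=-1→XXX/OO./XO.*; (1,2)=-1→.XX/OOX/XO.; (2,2)=-1→.XX/OO./XOX
ply 3, O at XXX/OO./XO. | (1,2)=+1→XXX/OOO/XO.*; (2,2)=+1→XXX/OO./XOO
ply 4: XXX/OOO/XO. is terminal -1 (X); from .XX/O../XO. depth 5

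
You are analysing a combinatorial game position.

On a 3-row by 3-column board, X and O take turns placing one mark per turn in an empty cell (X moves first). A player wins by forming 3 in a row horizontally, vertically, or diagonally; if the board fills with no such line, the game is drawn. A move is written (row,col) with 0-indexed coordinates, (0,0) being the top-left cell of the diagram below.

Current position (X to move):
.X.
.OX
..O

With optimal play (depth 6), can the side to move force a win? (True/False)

X winning at [.X./.OX/..O]: False

p1 X@[.X./.OX/..O]: (0,0)[XX./.OX/..O]+0* (0,2)[.XX/.OX/..O]-1 (1,0)[.X./XOX/..O]-1 (2,0)[.X./.OX/X.O]-1 (2,1)[.X./.OX/.XO]-1
p2 O@[XX./.OX/..O]: (0,2)[XXO/.OX/..O]+0* (1,0)[XX./OOX/..O]-1 (2,0)[XX./.OX/O.O]-1 (2,1)[XX./.OX/.OO]-1
p3 X@[XXO/.OX/..O]: (1,0)[XXO/XOX/..O]-1 (2,0)[XXO/.OX/X.O]+0* (2,1)[XXO/.OX/.XO]-1
p4 O@[XXO/.OX/X.O]: (1,0)[XXO/OOX/X.O]+0* (2,1)[XXO/.OX/XOO]-1
p5 X@[XXO/OOX/X.O]: (2,1)[XXO/OOX/XXO]+0*
p6 O@[XXO/OOX/XXO] terminal +0; root [.X./.OX/..O] d6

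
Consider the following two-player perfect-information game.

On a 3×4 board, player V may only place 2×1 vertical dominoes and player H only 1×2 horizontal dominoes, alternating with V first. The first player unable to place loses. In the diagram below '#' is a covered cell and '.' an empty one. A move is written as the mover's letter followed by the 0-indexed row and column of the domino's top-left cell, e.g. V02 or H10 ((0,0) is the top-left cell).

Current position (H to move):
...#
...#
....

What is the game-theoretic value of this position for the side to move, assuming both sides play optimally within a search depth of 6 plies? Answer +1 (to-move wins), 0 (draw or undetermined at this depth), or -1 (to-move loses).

ply 1, H at ...#/...#/.... | H00=-1→##.#/...#/....; H01=-1→.###/...#/....; H10=+1→...#/##.#/....*; H11=+1→...#/.###/....; H20=-1→...#/...#/##..; H21=-1→...#/...#/.##.; H22=-1→...#/...#/..##
ply 2, V at ...#/##.#/.... | V02=-1→..##/####/....*; V12=-1→...#/####/..#.
ply 3, H at ..##/####/.... | H00=+1→####/####/....*; H20=+1→..##/####/##..; H21=+1→..##/####/.##.; H22=+1→..##/####/..##
ply 4: ####/####/.... is terminal -1 (V); from ...#/...#/.... depth 6

value(...#/...#/...., H) = +1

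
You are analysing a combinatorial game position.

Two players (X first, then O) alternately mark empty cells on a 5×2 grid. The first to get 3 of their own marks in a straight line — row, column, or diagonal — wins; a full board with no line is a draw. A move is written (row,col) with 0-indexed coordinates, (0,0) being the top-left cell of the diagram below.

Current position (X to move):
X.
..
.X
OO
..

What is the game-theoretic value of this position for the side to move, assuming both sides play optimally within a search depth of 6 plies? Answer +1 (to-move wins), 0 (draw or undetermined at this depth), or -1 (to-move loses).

[X./../.X/OO/..] X move#1: (0,1):+0/XX/../.X/OO/..*, (1,0):+0/X./X./.X/OO/.., (1,1):+0/X./.X/.X/OO/.., (2,0):+0/X./../XX/OO/.., (4,0):+0/X./../.X/OO/X., (4,1):-1/X./../.X/OO/.X
[XX/../.X/OO/..] O move#2: (1,0):-1/XX/O./.X/OO/.., (1,1):+0/XX/.O/.X/OO/..*, (2,0):-1/XX/../OX/OO/.., (4,0):-1/XX/../.X/OO/O., (4,1):-1/XX/../.X/OO/.O
[XX/.O/.X/OO/..] X move#3: (1,0):+0/XX/XO/.X/OO/..*, (2,0):+0/XX/.O/XX/OO/.., (4,0):+0/XX/.O/.X/OO/X., (4,1):-1/XX/.O/.X/OO/.X
[XX/XO/.X/OO/..] O move#4: (2,0):+0/XX/XO/OX/OO/..*, (4,0):-1/XX/XO/.X/OO/O., (4,1):-1/XX/XO/.X/OO/.O
[XX/XO/OX/OO/..] X move#5: (4,0):+0/XX/XO/OX/OO/X.*, (4,1):-1/XX/XO/OX/OO/.X
[XX/XO/OX/OO/X.] O move#6: (4,1):+0/XX/XO/OX/OO/XO*
[XX/XO/OX/OO/XO] end (terminal +0, X#7); searched X./../.X/OO/.. to 6

value(X./../.X/OO/.., X) = 0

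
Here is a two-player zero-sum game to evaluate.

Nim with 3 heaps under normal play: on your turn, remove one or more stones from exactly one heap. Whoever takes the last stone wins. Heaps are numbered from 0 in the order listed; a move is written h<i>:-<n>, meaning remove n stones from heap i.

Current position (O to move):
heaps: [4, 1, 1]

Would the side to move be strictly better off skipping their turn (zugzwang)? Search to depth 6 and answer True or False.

zugzwang((4,1,1), O) = False

ply 1, O at (4,1,1) | h0:-1=-1→(3,1,1); h0:-2=-1→(2,1,1); h0:-3=-1→(1,1,1); h0:-4=+1→(0,1,1)*; h1:-1=-1→(4,0,1); h2:-1=-1→(4,1,0)
ply 2, X at (0,1,1) | h1:-1=-1→(0,0,1)*; h2:-1=-1→(0,1,0)
ply 3, O at (0,0,1) | h2:-1=+1→(0,0,0)*
ply 4: (0,0,0) is terminal -1 (X); from (4,1,1) depth 6
suppose O passes — search the same position with X to move:
pass> ply 1, X at (4,1,1) | h0:-1=-1→(3,1,1); h0:-2=-1→(2,1,1); h0:-3=-1→(1,1,1); h0:-4=+1→(0,1,1)*; h1:-1=-1→(4,0,1); h2:-1=-1→(4,1,0)
pass> ply 2, O at (0,1,1) | h1:-1=-1→(0,0,1)*; h2:-1=-1→(0,1,0)
pass> ply 3, X at (0,0,1) | h2:-1=+1→(0,0,0)*
pass> ply 4: (0,0,0) is terminal -1 (O); from (4,1,1) depth 6
for O: play +1, pass -1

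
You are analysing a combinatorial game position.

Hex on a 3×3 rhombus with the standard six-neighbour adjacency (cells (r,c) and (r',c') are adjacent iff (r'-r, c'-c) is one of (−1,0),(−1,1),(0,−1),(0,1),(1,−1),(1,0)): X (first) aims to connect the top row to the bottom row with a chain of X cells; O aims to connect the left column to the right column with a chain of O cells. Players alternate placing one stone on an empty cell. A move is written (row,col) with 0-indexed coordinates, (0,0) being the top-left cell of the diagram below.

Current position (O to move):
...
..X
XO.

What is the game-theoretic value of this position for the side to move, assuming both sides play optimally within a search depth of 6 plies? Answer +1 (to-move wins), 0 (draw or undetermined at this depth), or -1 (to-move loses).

p1 O@[.../..X/XO.]: (0,0)[O../..X/XO.]-1* (0,1)[.O./..X/XO.]-1 (0,2)[..O/..X/XO.]-1 (1,0)[.../O.X/XO.]-1 (1,1)[.../.OX/XO.]-1 (2,2)[.../..X/XOO]-1
p2 X@[O../..X/XO.]: (0,1)[OX./..X/XO.]+1* (0,2)[O.X/..X/XO.]+1 (1,0)[O../X.X/XO.]+1 (1,1)[O../.XX/XO.]+1 (2,2)[O../..X/XOX]+1
p3 O@[OX./..X/XO.]: (0,2)[OXO/..X/XO.]-1* (1,0)[OX./O.X/XO.]-1 (1,1)[OX./.OX/XO.]-1 (2,2)[OX./..X/XOO]-1
p4 X@[OXO/..X/XO.]: (1,0)[OXO/X.X/XO.]+1* (1,1)[OXO/.XX/XO.]+1 (2,2)[OXO/..X/XOX]+1
p5 O@[OXO/X.X/XO.] terminal -1; root [.../..X/XO.] d6

value(.../..X/XO., O) = -1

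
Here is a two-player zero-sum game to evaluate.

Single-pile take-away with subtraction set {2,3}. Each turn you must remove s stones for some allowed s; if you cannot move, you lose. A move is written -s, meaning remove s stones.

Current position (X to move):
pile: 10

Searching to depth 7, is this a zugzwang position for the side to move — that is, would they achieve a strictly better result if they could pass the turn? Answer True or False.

ply 1, X at 10 | -2=-1→8*; -3=-1→7
ply 2, O at 8 | -2=+1→6*; -3=+1→5
ply 3, X at 6 | -2=-1→4*; -3=-1→3
ply 4, O at 4 | -2=-1→2; -3=+1→1*
ply 5: 1 is terminal -1 (X); from 10 depth 7
suppose X passes — search the same position with O to move:
pass> ply 1, O at 10 | -2=-1→8*; -3=-1→7
pass> ply 2, X at 8 | -2=+1→6*; -3=+1→5
pass> ply 3, O at 6 | -2=-1→4*; -3=-1→3
pass> ply 4, X at 4 | -2=-1→2; -3=+1→1*
pass> ply 5: 1 is terminal -1 (O); from 10 depth 7
for X: play -1, pass +1

zugzwang(10, X) = True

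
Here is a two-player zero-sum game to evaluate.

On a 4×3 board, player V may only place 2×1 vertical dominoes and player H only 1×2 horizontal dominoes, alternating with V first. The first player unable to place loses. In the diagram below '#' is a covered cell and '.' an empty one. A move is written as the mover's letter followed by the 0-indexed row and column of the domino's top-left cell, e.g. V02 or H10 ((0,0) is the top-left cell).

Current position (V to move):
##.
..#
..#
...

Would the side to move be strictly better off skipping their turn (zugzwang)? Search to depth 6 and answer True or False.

zugzwang(##./..#/..#/..., V) = False

[##./..#/..#/...] V move#1: V10:+1/##./#.#/#.#/...*, V11:+1/##./.##/.##/..., V20:+1/##./..#/#.#/#.., V21:+1/##./..#/.##/.#.
[##./#.#/#.#/...] H move#2: H30:-1/##./#.#/#.#/##.*, H31:-1/##./#.#/#.#/.##
[##./#.#/#.#/##.] V move#3: V11:+1/##./###/###/##.*
[##./###/###/##.] end (terminal -1, H#4); searched ##./..#/..#/... to 6
if V skipped the turn, H would face:
~ [##./..#/..#/...] H move#1: H10:-1/##./###/..#/..., H20:+1/##./..#/###/...*, H30:-1/##./..#/..#/##., H31:-1/##./..#/..#/.##
~ [##./..#/###/...] end (terminal -1, V#2); searched ##./..#/..#/... to 6
compare (V): move=+1 vs pass=-1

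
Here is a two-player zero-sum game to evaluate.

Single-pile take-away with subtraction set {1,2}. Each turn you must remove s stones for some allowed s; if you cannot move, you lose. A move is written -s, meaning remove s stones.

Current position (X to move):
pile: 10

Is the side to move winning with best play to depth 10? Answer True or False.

X winning at [10]: True

[10] X move#1: -1:+1/9*, -2:-1/8
[9] O move#2: -1:-1/8*, -2:-1/7
[8] X move#3: -1:-1/7, -2:+1/6*
[6] O move#4: -1:-1/5*, -2:-1/4
[5] X move#5: -1:-1/4, -2:+1/3*
[3] O move#6: -1:-1/2*, -2:-1/1
[2] X move#7: -1:-1/1, -2:+1/0*
[0] end (terminal -1, O#8); searched 10 to 10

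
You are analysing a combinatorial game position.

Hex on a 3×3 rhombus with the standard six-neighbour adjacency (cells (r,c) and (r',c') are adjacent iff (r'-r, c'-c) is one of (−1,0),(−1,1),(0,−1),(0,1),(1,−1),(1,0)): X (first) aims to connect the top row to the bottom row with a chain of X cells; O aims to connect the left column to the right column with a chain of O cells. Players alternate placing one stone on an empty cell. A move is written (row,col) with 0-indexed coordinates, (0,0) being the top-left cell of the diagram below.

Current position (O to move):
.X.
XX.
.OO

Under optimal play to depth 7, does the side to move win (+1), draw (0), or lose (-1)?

ply 1, O at .X./XX./.OO | (0,0)=-1→OX./XX./.OO; (0,2)=-1→.XO/XX./.OO; (1,2)=-1→.X./XXO/.OO; (2,0)=+1→.X./XX./OOO*
ply 2: .X./XX./OOO is terminal -1 (X); from .X./XX./.OO depth 7

value(.X./XX./.OO, O) = +1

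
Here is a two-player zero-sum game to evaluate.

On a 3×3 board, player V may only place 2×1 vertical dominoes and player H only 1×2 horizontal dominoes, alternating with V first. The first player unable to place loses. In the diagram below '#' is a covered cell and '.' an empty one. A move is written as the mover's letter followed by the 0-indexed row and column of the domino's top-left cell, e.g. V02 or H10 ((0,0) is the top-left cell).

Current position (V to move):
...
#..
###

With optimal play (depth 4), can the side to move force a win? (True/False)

p1 V@[.../#../###]: V01[.#./##./###]+1* V02[..#/#.#/###]-1
p2 H@[.#./##./###] terminal -1; root [.../#../###] d4

V winning at [.../#../###]: True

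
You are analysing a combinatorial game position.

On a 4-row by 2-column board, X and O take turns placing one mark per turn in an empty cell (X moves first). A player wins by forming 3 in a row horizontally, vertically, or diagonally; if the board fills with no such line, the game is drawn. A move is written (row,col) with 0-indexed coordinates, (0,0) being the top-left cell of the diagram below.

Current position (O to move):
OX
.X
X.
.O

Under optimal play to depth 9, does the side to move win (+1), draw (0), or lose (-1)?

value(OX/.X/X./.O, O) = 0

[OX/.X/X./.O] O move#1: (1,0):-1/OX/OX/X./.O, (2,1):+0/OX/.X/XO/.O*, (3,0):-1/OX/.X/X./OO
[OX/.X/XO/.O] X move#2: (1,0):+0/OX/XX/XO/.O*, (3,0):+0/OX/.X/XO/XO
[OX/XX/XO/.O] O move#3: (3,0):+0/OX/XX/XO/OO*
[OX/XX/XO/OO] end (terminal +0, X#4); searched OX/.X/X./.O to 9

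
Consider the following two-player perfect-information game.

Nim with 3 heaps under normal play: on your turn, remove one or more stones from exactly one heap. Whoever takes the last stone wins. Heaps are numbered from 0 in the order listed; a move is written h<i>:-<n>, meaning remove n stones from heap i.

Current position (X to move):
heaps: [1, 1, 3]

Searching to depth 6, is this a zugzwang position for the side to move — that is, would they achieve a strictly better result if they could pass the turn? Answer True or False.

zugzwang((1,1,3), X) = False

ply 1, X at (1,1,3) | h0:-1=-1→(0,1,3); h1:-1=-1→(1,0,3); h2:-1=-1→(1,1,2); h2:-2=-1→(1,1,1); h2:-3=+1→(1,1,0)*
ply 2, O at (1,1,0) | h0:-1=-1→(0,1,0)*; h1:-1=-1→(1,0,0)
ply 3, X at (0,1,0) | h1:-1=+1→(0,0,0)*
ply 4: (0,0,0) is terminal -1 (O); from (1,1,3) depth 6
if X skipped the turn, O would face:
~ ply 1, O at (1,1,3) | h0:-1=-1→(0,1,3); h1:-1=-1→(1,0,3); h2:-1=-1→(1,1,2); h2:-2=-1→(1,1,1); h2:-3=+1→(1,1,0)*
~ ply 2, X at (1,1,0) | h0:-1=-1→(0,1,0)*; h1:-1=-1→(1,0,0)
~ ply 3, O at (0,1,0) | h1:-1=+1→(0,0,0)*
~ ply 4: (0,0,0) is terminal -1 (X); from (1,1,3) depth 6
compare (X): move=+1 vs pass=-1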